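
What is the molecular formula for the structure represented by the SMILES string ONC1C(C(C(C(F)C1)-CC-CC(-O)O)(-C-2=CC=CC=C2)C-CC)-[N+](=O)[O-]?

C19H29FN2O5

Heavy atoms from the SMILES: 19 C, 1 F, 2 N, 5 O.
Implicit hydrogens by atom environment:
  6 × C: 2 H each → 12
  5 × C: 1 H each → 5
  5 × C (aromatic): 1 H each → 5
  3 × O: 1 H each → 3
  1 × C: 3 H
  1 × C: no H
  1 × C (aromatic): no H
  1 × F: no H
  1 × N: 1 H
  1 × N (charge +1): no H
  1 × O: no H
  1 × O (charge -1): no H
  Total hydrogens = 29.
Molecular formula: C19H29FN2O5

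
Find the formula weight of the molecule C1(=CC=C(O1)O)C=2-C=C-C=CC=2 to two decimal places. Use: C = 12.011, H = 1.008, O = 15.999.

160.17

Molecular formula: C10H8O2.
M = 10×12.011 + 8×1.008 + 2×15.999 = 160.17 g/mol.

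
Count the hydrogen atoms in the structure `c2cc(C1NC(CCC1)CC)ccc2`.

19

Hydrogens are implicit in SMILES; fill each atom to its normal valence:
  5 × C (aromatic): 1 H each → 5
  4 × C: 2 H each → 8
  2 × C: 1 H each → 2
  1 × C: 3 H
  1 × C (aromatic): no H
  1 × N: 1 H
  Total hydrogens = 19.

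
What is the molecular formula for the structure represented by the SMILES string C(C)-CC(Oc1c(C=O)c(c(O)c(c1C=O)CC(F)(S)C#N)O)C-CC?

C18H22FNO5S

Heavy atoms from the SMILES: 18 C, 1 F, 1 N, 5 O, 1 S.
Implicit hydrogens by atom environment:
  6 × C (aromatic): no H
  5 × C: 2 H each → 10
  3 × C: 1 H each → 3
  3 × O: no H
  2 × C: 3 H each → 6
  2 × C: no H
  2 × O: 1 H each → 2
  1 × F: no H
  1 × N: no H
  1 × S: 1 H
  Total hydrogens = 22.
Molecular formula: C18H22FNO5S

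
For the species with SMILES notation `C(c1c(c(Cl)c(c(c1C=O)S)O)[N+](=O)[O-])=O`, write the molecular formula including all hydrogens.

C8H4ClNO5S

Heavy atoms from the SMILES: 8 C, 1 Cl, 1 N, 5 O, 1 S.
Implicit hydrogens by atom environment:
  6 × C (aromatic): no H
  3 × O: no H
  2 × C: 1 H each → 2
  1 × Cl: no H
  1 × N (charge +1): no H
  1 × O: 1 H
  1 × O (charge -1): no H
  1 × S: 1 H
  Total hydrogens = 4.
Molecular formula: C8H4ClNO5S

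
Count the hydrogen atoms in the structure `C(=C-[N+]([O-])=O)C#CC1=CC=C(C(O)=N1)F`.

5

Hydrogens are implicit in SMILES; fill each atom to its normal valence:
  3 × C (aromatic): no H
  2 × C (aromatic): 1 H each → 2
  2 × C: 1 H each → 2
  2 × C: no H
  1 × F: no H
  1 × N (aromatic): no H
  1 × N (charge +1): no H
  1 × O: 1 H
  1 × O: no H
  1 × O (charge -1): no H
  Total hydrogens = 5.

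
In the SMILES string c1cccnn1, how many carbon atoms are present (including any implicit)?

The symbol for carbon appears 4 times in the SMILES. Lowercase c denotes aromatic carbon and counts toward C.

4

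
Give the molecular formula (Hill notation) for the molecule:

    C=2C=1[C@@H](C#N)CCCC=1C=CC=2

C11H11N

Heavy atoms from the SMILES: 11 C, 1 N.
Implicit hydrogens by atom environment:
  4 × C (aromatic): 1 H each → 4
  3 × C: 2 H each → 6
  2 × C (aromatic): no H
  1 × C: 1 H
  1 × C: no H
  1 × N: no H
  Total hydrogens = 11.
Molecular formula: C11H11N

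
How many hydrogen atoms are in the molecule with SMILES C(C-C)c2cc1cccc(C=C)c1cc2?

Hydrogens are implicit in SMILES; fill each atom to its normal valence:
  6 × C (aromatic): 1 H each → 6
  4 × C (aromatic): no H
  3 × C: 2 H each → 6
  1 × C: 3 H
  1 × C: 1 H
  Total hydrogens = 16.

16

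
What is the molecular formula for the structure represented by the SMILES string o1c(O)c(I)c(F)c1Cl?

C4HClFIO2

Heavy atoms from the SMILES: 4 C, 1 Cl, 1 F, 1 I, 2 O.
Implicit hydrogens by atom environment:
  4 × C (aromatic): no H
  1 × Cl: no H
  1 × F: no H
  1 × I: no H
  1 × O: 1 H
  1 × O (aromatic): no H
  Total hydrogens = 1.
Molecular formula: C4HClFIO2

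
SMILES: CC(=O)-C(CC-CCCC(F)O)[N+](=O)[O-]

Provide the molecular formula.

Heavy atoms from the SMILES: 9 C, 1 F, 1 N, 4 O.
Implicit hydrogens by atom environment:
  5 × C: 2 H each → 10
  2 × C: 1 H each → 2
  2 × O: no H
  1 × C: 3 H
  1 × C: no H
  1 × F: no H
  1 × N (charge +1): no H
  1 × O: 1 H
  1 × O (charge -1): no H
  Total hydrogens = 16.
Molecular formula: C9H16FNO4

C9H16FNO4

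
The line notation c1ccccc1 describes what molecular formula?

Heavy atoms from the SMILES: 6 C.
Implicit hydrogens by atom environment:
  6 × C (aromatic): 1 H each → 6
  Total hydrogens = 6.
Molecular formula: C6H6

C6H6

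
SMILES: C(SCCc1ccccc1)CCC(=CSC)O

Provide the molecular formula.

Heavy atoms from the SMILES: 14 C, 1 O, 2 S.
Implicit hydrogens by atom environment:
  5 × C: 2 H each → 10
  5 × C (aromatic): 1 H each → 5
  2 × S: no H
  1 × C: 3 H
  1 × C: 1 H
  1 × C: no H
  1 × C (aromatic): no H
  1 × O: 1 H
  Total hydrogens = 20.
Molecular formula: C14H20OS2

C14H20OS2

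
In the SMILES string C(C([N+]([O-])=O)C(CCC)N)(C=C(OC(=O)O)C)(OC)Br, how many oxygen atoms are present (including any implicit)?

The symbol for oxygen appears 6 times in the SMILES.

6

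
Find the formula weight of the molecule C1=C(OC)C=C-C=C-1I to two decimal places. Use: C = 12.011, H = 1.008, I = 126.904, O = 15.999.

234.04

Molecular formula: C7H7IO.
M = 7×12.011 + 7×1.008 + 1×126.904 + 1×15.999 = 234.04 g/mol.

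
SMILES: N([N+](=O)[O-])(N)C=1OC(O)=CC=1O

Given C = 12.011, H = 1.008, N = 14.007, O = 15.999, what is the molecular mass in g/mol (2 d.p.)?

175.10

Molecular formula: C4H5N3O5.
M = 4×12.011 + 5×1.008 + 3×14.007 + 5×15.999 = 175.10 g/mol.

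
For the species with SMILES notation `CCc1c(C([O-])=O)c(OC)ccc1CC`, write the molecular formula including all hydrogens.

Heavy atoms from the SMILES: 12 C, 3 O.
Implicit hydrogens by atom environment:
  4 × C (aromatic): no H
  3 × C: 3 H each → 9
  2 × C: 2 H each → 4
  2 × C (aromatic): 1 H each → 2
  2 × O: no H
  1 × C: no H
  1 × O (charge -1): no H
  Total hydrogens = 15.
Net charge -1.
Molecular formula: C12H15O3-

C12H15O3-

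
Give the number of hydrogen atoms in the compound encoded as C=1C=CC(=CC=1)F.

5

Hydrogens are implicit in SMILES; fill each atom to its normal valence:
  5 × C (aromatic): 1 H each → 5
  1 × C (aromatic): no H
  1 × F: no H
  Total hydrogens = 5.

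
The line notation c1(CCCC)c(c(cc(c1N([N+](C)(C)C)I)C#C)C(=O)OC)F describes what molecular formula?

C17H23FIN2O2+

Heavy atoms from the SMILES: 17 C, 1 F, 1 I, 2 N, 2 O.
Implicit hydrogens by atom environment:
  5 × C: 3 H each → 15
  5 × C (aromatic): no H
  3 × C: 2 H each → 6
  2 × C: no H
  2 × O: no H
  1 × C (aromatic): 1 H
  1 × C: 1 H
  1 × F: no H
  1 × I: no H
  1 × N: no H
  1 × N (charge +1): no H
  Total hydrogens = 23.
Net charge +1.
Molecular formula: C17H23FIN2O2+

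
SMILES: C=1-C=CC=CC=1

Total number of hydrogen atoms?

Hydrogens are implicit in SMILES; fill each atom to its normal valence:
  6 × C (aromatic): 1 H each → 6
  Total hydrogens = 6.

6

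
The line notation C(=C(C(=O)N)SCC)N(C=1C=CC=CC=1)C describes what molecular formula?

C12H16N2OS

Heavy atoms from the SMILES: 12 C, 2 N, 1 O, 1 S.
Implicit hydrogens by atom environment:
  5 × C (aromatic): 1 H each → 5
  2 × C: 3 H each → 6
  2 × C: no H
  1 × C: 2 H
  1 × C: 1 H
  1 × C (aromatic): no H
  1 × N: 2 H
  1 × N: no H
  1 × O: no H
  1 × S: no H
  Total hydrogens = 16.
Molecular formula: C12H16N2OS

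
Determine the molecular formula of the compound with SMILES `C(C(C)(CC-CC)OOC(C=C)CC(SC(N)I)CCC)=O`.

C16H30INO3S

Heavy atoms from the SMILES: 16 C, 1 I, 1 N, 3 O, 1 S.
Implicit hydrogens by atom environment:
  7 × C: 2 H each → 14
  5 × C: 1 H each → 5
  3 × C: 3 H each → 9
  3 × O: no H
  1 × C: no H
  1 × I: no H
  1 × N: 2 H
  1 × S: no H
  Total hydrogens = 30.
Molecular formula: C16H30INO3S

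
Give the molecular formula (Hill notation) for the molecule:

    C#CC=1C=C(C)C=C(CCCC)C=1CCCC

C17H24

Heavy atoms from the SMILES: 17 C.
Implicit hydrogens by atom environment:
  6 × C: 2 H each → 12
  4 × C (aromatic): no H
  3 × C: 3 H each → 9
  2 × C (aromatic): 1 H each → 2
  1 × C: 1 H
  1 × C: no H
  Total hydrogens = 24.
Molecular formula: C17H24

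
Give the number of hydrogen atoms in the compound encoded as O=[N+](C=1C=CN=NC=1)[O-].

Hydrogens are implicit in SMILES; fill each atom to its normal valence:
  3 × C (aromatic): 1 H each → 3
  2 × N (aromatic): no H
  1 × C (aromatic): no H
  1 × N (charge +1): no H
  1 × O: no H
  1 × O (charge -1): no H
  Total hydrogens = 3.

3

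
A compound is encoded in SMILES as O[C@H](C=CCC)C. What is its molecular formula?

C6H12O

Heavy atoms from the SMILES: 6 C, 1 O.
Implicit hydrogens by atom environment:
  3 × C: 1 H each → 3
  2 × C: 3 H each → 6
  1 × C: 2 H
  1 × O: 1 H
  Total hydrogens = 12.
Molecular formula: C6H12O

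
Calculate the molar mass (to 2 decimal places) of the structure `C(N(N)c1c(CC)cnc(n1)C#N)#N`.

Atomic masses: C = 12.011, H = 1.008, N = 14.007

188.19

Molecular formula: C8H8N6.
M = 8×12.011 + 8×1.008 + 6×14.007 = 188.19 g/mol.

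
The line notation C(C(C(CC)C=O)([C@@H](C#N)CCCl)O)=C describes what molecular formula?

C11H16ClNO2

Heavy atoms from the SMILES: 11 C, 1 Cl, 1 N, 2 O.
Implicit hydrogens by atom environment:
  4 × C: 2 H each → 8
  4 × C: 1 H each → 4
  2 × C: no H
  1 × C: 3 H
  1 × Cl: no H
  1 × N: no H
  1 × O: 1 H
  1 × O: no H
  Total hydrogens = 16.
Molecular formula: C11H16ClNO2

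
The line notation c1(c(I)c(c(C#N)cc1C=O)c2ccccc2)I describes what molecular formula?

C14H7I2NO

Heavy atoms from the SMILES: 14 C, 2 I, 1 N, 1 O.
Implicit hydrogens by atom environment:
  6 × C (aromatic): 1 H each → 6
  6 × C (aromatic): no H
  2 × I: no H
  1 × C: 1 H
  1 × C: no H
  1 × N: no H
  1 × O: no H
  Total hydrogens = 7.
Molecular formula: C14H7I2NO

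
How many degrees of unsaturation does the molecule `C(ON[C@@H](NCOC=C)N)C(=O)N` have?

2

Molecular formula from the SMILES: C6H14N4O3.
DoU = (2C + 2 + N − H − X)/2 = (2·6 + 2 + 4 − 14 − 0)/2 = 4/2 = 2.
(Structurally: 0 ring(s) + 2 π bond(s) = 2.)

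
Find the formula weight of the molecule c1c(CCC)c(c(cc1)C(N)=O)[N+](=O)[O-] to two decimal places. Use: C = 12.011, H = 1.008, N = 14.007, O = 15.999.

208.22

Molecular formula: C10H12N2O3.
M = 10×12.011 + 12×1.008 + 2×14.007 + 3×15.999 = 208.22 g/mol.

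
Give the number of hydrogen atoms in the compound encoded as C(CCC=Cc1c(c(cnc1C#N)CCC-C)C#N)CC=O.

Hydrogens are implicit in SMILES; fill each atom to its normal valence:
  7 × C: 2 H each → 14
  4 × C (aromatic): no H
  3 × C: 1 H each → 3
  2 × C: no H
  2 × N: no H
  1 × C: 3 H
  1 × C (aromatic): 1 H
  1 × N (aromatic): no H
  1 × O: no H
  Total hydrogens = 21.

21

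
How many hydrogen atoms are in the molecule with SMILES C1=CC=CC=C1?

6

Hydrogens are implicit in SMILES; fill each atom to its normal valence:
  6 × C (aromatic): 1 H each → 6
  Total hydrogens = 6.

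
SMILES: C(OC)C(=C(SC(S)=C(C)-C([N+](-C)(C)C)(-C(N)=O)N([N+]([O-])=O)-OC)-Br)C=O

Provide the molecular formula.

C14H24BrN4O6S2+

Heavy atoms from the SMILES: 1 Br, 14 C, 4 N, 6 O, 2 S.
Implicit hydrogens by atom environment:
  6 × C: 3 H each → 18
  6 × C: no H
  5 × O: no H
  2 × N (charge +1): no H
  1 × Br: no H
  1 × C: 2 H
  1 × C: 1 H
  1 × N: 2 H
  1 × N: no H
  1 × O (charge -1): no H
  1 × S: 1 H
  1 × S: no H
  Total hydrogens = 24.
Net charge +1.
Molecular formula: C14H24BrN4O6S2+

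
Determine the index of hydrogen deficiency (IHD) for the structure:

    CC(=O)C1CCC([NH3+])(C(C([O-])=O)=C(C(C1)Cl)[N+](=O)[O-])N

5

Molecular formula from the SMILES: C11H16ClN3O5.
DoU = (2C + 2 + N − H − X)/2 = (2·11 + 2 + 3 − 16 − 1)/2 = 10/2 = 5.
(Structurally: 1 ring(s) + 4 π bond(s) = 5.)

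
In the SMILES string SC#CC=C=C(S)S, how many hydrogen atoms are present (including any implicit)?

4

Hydrogens are implicit in SMILES; fill each atom to its normal valence:
  4 × C: no H
  3 × S: 1 H each → 3
  1 × C: 1 H
  Total hydrogens = 4.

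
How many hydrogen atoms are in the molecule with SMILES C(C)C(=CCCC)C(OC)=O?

Hydrogens are implicit in SMILES; fill each atom to its normal valence:
  3 × C: 3 H each → 9
  3 × C: 2 H each → 6
  2 × C: no H
  2 × O: no H
  1 × C: 1 H
  Total hydrogens = 16.

16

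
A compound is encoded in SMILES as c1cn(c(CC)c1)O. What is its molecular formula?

C6H9NO

Heavy atoms from the SMILES: 6 C, 1 N, 1 O.
Implicit hydrogens by atom environment:
  3 × C (aromatic): 1 H each → 3
  1 × C: 3 H
  1 × C: 2 H
  1 × C (aromatic): no H
  1 × N (aromatic): no H
  1 × O: 1 H
  Total hydrogens = 9.
Molecular formula: C6H9NO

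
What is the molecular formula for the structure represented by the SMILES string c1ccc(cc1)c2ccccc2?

C12H10

Heavy atoms from the SMILES: 12 C.
Implicit hydrogens by atom environment:
  10 × C (aromatic): 1 H each → 10
  2 × C (aromatic): no H
  Total hydrogens = 10.
Molecular formula: C12H10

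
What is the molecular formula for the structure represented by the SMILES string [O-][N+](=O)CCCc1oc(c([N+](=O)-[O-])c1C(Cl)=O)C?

C9H9ClN2O6

Heavy atoms from the SMILES: 9 C, 1 Cl, 2 N, 6 O.
Implicit hydrogens by atom environment:
  4 × C (aromatic): no H
  3 × C: 2 H each → 6
  3 × O: no H
  2 × N (charge +1): no H
  2 × O (charge -1): no H
  1 × C: 3 H
  1 × C: no H
  1 × Cl: no H
  1 × O (aromatic): no H
  Total hydrogens = 9.
Molecular formula: C9H9ClN2O6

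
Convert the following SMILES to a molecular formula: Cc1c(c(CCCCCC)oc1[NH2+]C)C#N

Heavy atoms from the SMILES: 13 C, 2 N, 1 O.
Implicit hydrogens by atom environment:
  5 × C: 2 H each → 10
  4 × C (aromatic): no H
  3 × C: 3 H each → 9
  1 × C: no H
  1 × N (charge +1): 2 H
  1 × N: no H
  1 × O (aromatic): no H
  Total hydrogens = 21.
Net charge +1.
Molecular formula: C13H21N2O+

C13H21N2O+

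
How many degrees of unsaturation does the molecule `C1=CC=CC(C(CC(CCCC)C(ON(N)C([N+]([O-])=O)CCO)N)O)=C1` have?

Molecular formula from the SMILES: C17H30N4O5.
DoU = (2C + 2 + N − H − X)/2 = (2·17 + 2 + 4 − 30 − 0)/2 = 10/2 = 5.
(Structurally: 1 ring(s) + 4 π bond(s) = 5.)

5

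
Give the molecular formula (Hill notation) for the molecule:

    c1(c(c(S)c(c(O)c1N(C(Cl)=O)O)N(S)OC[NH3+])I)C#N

C9H9ClIN4O4S2+

Heavy atoms from the SMILES: 9 C, 1 Cl, 1 I, 4 N, 4 O, 2 S.
Implicit hydrogens by atom environment:
  6 × C (aromatic): no H
  3 × N: no H
  2 × C: no H
  2 × O: 1 H each → 2
  2 × O: no H
  2 × S: 1 H each → 2
  1 × C: 2 H
  1 × Cl: no H
  1 × I: no H
  1 × N (charge +1): 3 H
  Total hydrogens = 9.
Net charge +1.
Molecular formula: C9H9ClIN4O4S2+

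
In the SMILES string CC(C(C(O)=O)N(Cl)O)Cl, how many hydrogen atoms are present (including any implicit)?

Hydrogens are implicit in SMILES; fill each atom to its normal valence:
  2 × C: 1 H each → 2
  2 × Cl: no H
  2 × O: 1 H each → 2
  1 × C: 3 H
  1 × C: no H
  1 × N: no H
  1 × O: no H
  Total hydrogens = 7.

7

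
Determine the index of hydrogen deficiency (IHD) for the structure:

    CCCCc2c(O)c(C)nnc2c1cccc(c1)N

8

Molecular formula from the SMILES: C15H19N3O.
DoU = (2C + 2 + N − H − X)/2 = (2·15 + 2 + 3 − 19 − 0)/2 = 16/2 = 8.
(Structurally: 2 ring(s) + 6 π bond(s) = 8.)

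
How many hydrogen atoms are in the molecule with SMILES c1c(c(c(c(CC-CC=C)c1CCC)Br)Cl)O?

18

Hydrogens are implicit in SMILES; fill each atom to its normal valence:
  6 × C: 2 H each → 12
  5 × C (aromatic): no H
  1 × Br: no H
  1 × C: 3 H
  1 × C (aromatic): 1 H
  1 × C: 1 H
  1 × Cl: no H
  1 × O: 1 H
  Total hydrogens = 18.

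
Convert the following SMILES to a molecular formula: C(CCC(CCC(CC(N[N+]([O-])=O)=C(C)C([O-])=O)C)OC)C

Heavy atoms from the SMILES: 15 C, 2 N, 5 O.
Implicit hydrogens by atom environment:
  6 × C: 2 H each → 12
  4 × C: 3 H each → 12
  3 × C: no H
  3 × O: no H
  2 × C: 1 H each → 2
  2 × O (charge -1): no H
  1 × N: 1 H
  1 × N (charge +1): no H
  Total hydrogens = 27.
Net charge -1.
Molecular formula: C15H27N2O5-

C15H27N2O5-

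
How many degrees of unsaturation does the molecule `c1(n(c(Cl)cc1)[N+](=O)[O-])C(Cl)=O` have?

5

Molecular formula from the SMILES: C5H2Cl2N2O3.
DoU = (2C + 2 + N − H − X)/2 = (2·5 + 2 + 2 − 2 − 2)/2 = 10/2 = 5.
(Structurally: 1 ring(s) + 4 π bond(s) = 5.)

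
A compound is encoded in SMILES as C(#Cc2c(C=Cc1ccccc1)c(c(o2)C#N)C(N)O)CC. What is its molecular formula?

Heavy atoms from the SMILES: 18 C, 2 N, 2 O.
Implicit hydrogens by atom environment:
  5 × C (aromatic): 1 H each → 5
  5 × C (aromatic): no H
  3 × C: 1 H each → 3
  3 × C: no H
  1 × C: 3 H
  1 × C: 2 H
  1 × N: 2 H
  1 × N: no H
  1 × O: 1 H
  1 × O (aromatic): no H
  Total hydrogens = 16.
Molecular formula: C18H16N2O2

C18H16N2O2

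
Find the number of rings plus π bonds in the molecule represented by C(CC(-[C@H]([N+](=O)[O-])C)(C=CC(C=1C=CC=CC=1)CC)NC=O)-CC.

Molecular formula from the SMILES: C19H28N2O3.
DoU = (2C + 2 + N − H − X)/2 = (2·19 + 2 + 2 − 28 − 0)/2 = 14/2 = 7.
(Structurally: 1 ring(s) + 6 π bond(s) = 7.)

7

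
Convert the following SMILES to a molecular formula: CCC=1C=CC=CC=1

C8H10

Heavy atoms from the SMILES: 8 C.
Implicit hydrogens by atom environment:
  5 × C (aromatic): 1 H each → 5
  1 × C: 3 H
  1 × C: 2 H
  1 × C (aromatic): no H
  Total hydrogens = 10.
Molecular formula: C8H10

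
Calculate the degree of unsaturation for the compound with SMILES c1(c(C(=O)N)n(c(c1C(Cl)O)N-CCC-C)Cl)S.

Molecular formula from the SMILES: C10H15Cl2N3O2S.
DoU = (2C + 2 + N − H − X)/2 = (2·10 + 2 + 3 − 15 − 2)/2 = 8/2 = 4.
(Structurally: 1 ring(s) + 3 π bond(s) = 4.)

4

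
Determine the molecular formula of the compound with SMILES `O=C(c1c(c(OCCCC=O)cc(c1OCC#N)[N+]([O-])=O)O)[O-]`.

Heavy atoms from the SMILES: 13 C, 2 N, 8 O.
Implicit hydrogens by atom environment:
  5 × C (aromatic): no H
  5 × O: no H
  4 × C: 2 H each → 8
  2 × C: no H
  2 × O (charge -1): no H
  1 × C (aromatic): 1 H
  1 × C: 1 H
  1 × N: no H
  1 × N (charge +1): no H
  1 × O: 1 H
  Total hydrogens = 11.
Net charge -1.
Molecular formula: C13H11N2O8-

C13H11N2O8-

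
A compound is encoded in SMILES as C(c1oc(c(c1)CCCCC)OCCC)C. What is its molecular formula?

Heavy atoms from the SMILES: 14 C, 2 O.
Implicit hydrogens by atom environment:
  7 × C: 2 H each → 14
  3 × C: 3 H each → 9
  3 × C (aromatic): no H
  1 × C (aromatic): 1 H
  1 × O (aromatic): no H
  1 × O: no H
  Total hydrogens = 24.
Molecular formula: C14H24O2

C14H24O2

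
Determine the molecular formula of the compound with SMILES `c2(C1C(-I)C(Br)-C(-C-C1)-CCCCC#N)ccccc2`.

Heavy atoms from the SMILES: 1 Br, 17 C, 1 I, 1 N.
Implicit hydrogens by atom environment:
  6 × C: 2 H each → 12
  5 × C (aromatic): 1 H each → 5
  4 × C: 1 H each → 4
  1 × Br: no H
  1 × C: no H
  1 × C (aromatic): no H
  1 × I: no H
  1 × N: no H
  Total hydrogens = 21.
Molecular formula: C17H21BrIN

C17H21BrIN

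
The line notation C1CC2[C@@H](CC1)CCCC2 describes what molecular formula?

C10H18

Heavy atoms from the SMILES: 10 C.
Implicit hydrogens by atom environment:
  8 × C: 2 H each → 16
  2 × C: 1 H each → 2
  Total hydrogens = 18.
Molecular formula: C10H18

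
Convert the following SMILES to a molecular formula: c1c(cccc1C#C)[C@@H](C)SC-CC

Heavy atoms from the SMILES: 13 C, 1 S.
Implicit hydrogens by atom environment:
  4 × C (aromatic): 1 H each → 4
  2 × C: 3 H each → 6
  2 × C: 2 H each → 4
  2 × C: 1 H each → 2
  2 × C (aromatic): no H
  1 × C: no H
  1 × S: no H
  Total hydrogens = 16.
Molecular formula: C13H16S

C13H16S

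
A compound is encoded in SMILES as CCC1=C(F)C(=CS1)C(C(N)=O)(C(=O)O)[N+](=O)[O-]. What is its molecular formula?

Heavy atoms from the SMILES: 9 C, 1 F, 2 N, 5 O, 1 S.
Implicit hydrogens by atom environment:
  3 × C (aromatic): no H
  3 × C: no H
  3 × O: no H
  1 × C: 3 H
  1 × C: 2 H
  1 × C (aromatic): 1 H
  1 × F: no H
  1 × N: 2 H
  1 × N (charge +1): no H
  1 × O: 1 H
  1 × O (charge -1): no H
  1 × S (aromatic): no H
  Total hydrogens = 9.
Molecular formula: C9H9FN2O5S

C9H9FN2O5S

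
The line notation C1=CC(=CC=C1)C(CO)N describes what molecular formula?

C8H11NO

Heavy atoms from the SMILES: 8 C, 1 N, 1 O.
Implicit hydrogens by atom environment:
  5 × C (aromatic): 1 H each → 5
  1 × C: 2 H
  1 × C: 1 H
  1 × C (aromatic): no H
  1 × N: 2 H
  1 × O: 1 H
  Total hydrogens = 11.
Molecular formula: C8H11NO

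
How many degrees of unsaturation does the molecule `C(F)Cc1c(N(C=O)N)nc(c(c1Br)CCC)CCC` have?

Molecular formula from the SMILES: C14H21BrFN3O.
DoU = (2C + 2 + N − H − X)/2 = (2·14 + 2 + 3 − 21 − 2)/2 = 10/2 = 5.
(Structurally: 1 ring(s) + 4 π bond(s) = 5.)

5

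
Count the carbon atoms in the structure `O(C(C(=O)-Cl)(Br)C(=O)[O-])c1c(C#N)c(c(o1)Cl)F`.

The symbol for carbon appears 8 times in the SMILES. Lowercase c denotes aromatic carbon and counts toward C.

8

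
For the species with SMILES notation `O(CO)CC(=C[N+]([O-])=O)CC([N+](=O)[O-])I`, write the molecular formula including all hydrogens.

C6H9IN2O6

Heavy atoms from the SMILES: 6 C, 1 I, 2 N, 6 O.
Implicit hydrogens by atom environment:
  3 × C: 2 H each → 6
  3 × O: no H
  2 × C: 1 H each → 2
  2 × N (charge +1): no H
  2 × O (charge -1): no H
  1 × C: no H
  1 × I: no H
  1 × O: 1 H
  Total hydrogens = 9.
Molecular formula: C6H9IN2O6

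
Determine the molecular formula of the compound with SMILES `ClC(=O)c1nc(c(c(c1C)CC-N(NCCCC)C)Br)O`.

C14H21BrClN3O2

Heavy atoms from the SMILES: 1 Br, 14 C, 1 Cl, 3 N, 2 O.
Implicit hydrogens by atom environment:
  5 × C: 2 H each → 10
  5 × C (aromatic): no H
  3 × C: 3 H each → 9
  1 × Br: no H
  1 × C: no H
  1 × Cl: no H
  1 × N: 1 H
  1 × N (aromatic): no H
  1 × N: no H
  1 × O: 1 H
  1 × O: no H
  Total hydrogens = 21.
Molecular formula: C14H21BrClN3O2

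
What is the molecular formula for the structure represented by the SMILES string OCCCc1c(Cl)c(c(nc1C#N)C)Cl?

C10H10Cl2N2O

Heavy atoms from the SMILES: 10 C, 2 Cl, 2 N, 1 O.
Implicit hydrogens by atom environment:
  5 × C (aromatic): no H
  3 × C: 2 H each → 6
  2 × Cl: no H
  1 × C: 3 H
  1 × C: no H
  1 × N (aromatic): no H
  1 × N: no H
  1 × O: 1 H
  Total hydrogens = 10.
Molecular formula: C10H10Cl2N2O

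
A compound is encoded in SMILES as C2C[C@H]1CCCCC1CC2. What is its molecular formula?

C10H18

Heavy atoms from the SMILES: 10 C.
Implicit hydrogens by atom environment:
  8 × C: 2 H each → 16
  2 × C: 1 H each → 2
  Total hydrogens = 18.
Molecular formula: C10H18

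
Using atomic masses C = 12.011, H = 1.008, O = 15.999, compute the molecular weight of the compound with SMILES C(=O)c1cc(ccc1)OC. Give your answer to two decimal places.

136.15

Molecular formula: C8H8O2.
M = 8×12.011 + 8×1.008 + 2×15.999 = 136.15 g/mol.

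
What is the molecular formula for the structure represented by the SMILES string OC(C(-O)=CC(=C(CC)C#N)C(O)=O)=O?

C9H9NO5

Heavy atoms from the SMILES: 9 C, 1 N, 5 O.
Implicit hydrogens by atom environment:
  6 × C: no H
  3 × O: 1 H each → 3
  2 × O: no H
  1 × C: 3 H
  1 × C: 2 H
  1 × C: 1 H
  1 × N: no H
  Total hydrogens = 9.
Molecular formula: C9H9NO5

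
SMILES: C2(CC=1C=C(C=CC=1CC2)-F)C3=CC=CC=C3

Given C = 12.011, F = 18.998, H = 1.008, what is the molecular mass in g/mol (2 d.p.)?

226.29

Molecular formula: C16H15F.
M = 16×12.011 + 1×18.998 + 15×1.008 = 226.29 g/mol.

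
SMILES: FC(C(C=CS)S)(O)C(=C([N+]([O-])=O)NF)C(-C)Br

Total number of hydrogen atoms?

Hydrogens are implicit in SMILES; fill each atom to its normal valence:
  4 × C: 1 H each → 4
  3 × C: no H
  2 × F: no H
  2 × S: 1 H each → 2
  1 × Br: no H
  1 × C: 3 H
  1 × N: 1 H
  1 × N (charge +1): no H
  1 × O: 1 H
  1 × O: no H
  1 × O (charge -1): no H
  Total hydrogens = 11.

11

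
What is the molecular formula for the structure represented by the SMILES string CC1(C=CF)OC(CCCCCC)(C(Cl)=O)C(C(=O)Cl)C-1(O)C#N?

Heavy atoms from the SMILES: 16 C, 2 Cl, 1 F, 1 N, 4 O.
Implicit hydrogens by atom environment:
  6 × C: no H
  5 × C: 2 H each → 10
  3 × C: 1 H each → 3
  3 × O: no H
  2 × C: 3 H each → 6
  2 × Cl: no H
  1 × F: no H
  1 × N: no H
  1 × O: 1 H
  Total hydrogens = 20.
Molecular formula: C16H20Cl2FNO4

C16H20Cl2FNO4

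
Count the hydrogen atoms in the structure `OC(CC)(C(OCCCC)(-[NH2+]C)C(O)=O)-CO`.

Hydrogens are implicit in SMILES; fill each atom to its normal valence:
  5 × C: 2 H each → 10
  3 × C: 3 H each → 9
  3 × C: no H
  3 × O: 1 H each → 3
  2 × O: no H
  1 × N (charge +1): 2 H
  Total hydrogens = 24.

24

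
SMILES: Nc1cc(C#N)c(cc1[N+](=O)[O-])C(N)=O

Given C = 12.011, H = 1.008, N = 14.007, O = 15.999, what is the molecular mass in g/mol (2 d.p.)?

Molecular formula: C8H6N4O3.
M = 8×12.011 + 6×1.008 + 4×14.007 + 3×15.999 = 206.16 g/mol.

206.16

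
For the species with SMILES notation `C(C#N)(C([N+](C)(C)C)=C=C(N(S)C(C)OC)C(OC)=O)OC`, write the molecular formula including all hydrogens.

Heavy atoms from the SMILES: 14 C, 3 N, 4 O, 1 S.
Implicit hydrogens by atom environment:
  7 × C: 3 H each → 21
  5 × C: no H
  4 × O: no H
  2 × C: 1 H each → 2
  2 × N: no H
  1 × N (charge +1): no H
  1 × S: 1 H
  Total hydrogens = 24.
Net charge +1.
Molecular formula: C14H24N3O4S+

C14H24N3O4S+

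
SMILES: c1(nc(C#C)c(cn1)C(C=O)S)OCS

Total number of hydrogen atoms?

8

Hydrogens are implicit in SMILES; fill each atom to its normal valence:
  3 × C: 1 H each → 3
  3 × C (aromatic): no H
  2 × N (aromatic): no H
  2 × O: no H
  2 × S: 1 H each → 2
  1 × C: 2 H
  1 × C (aromatic): 1 H
  1 × C: no H
  Total hydrogens = 8.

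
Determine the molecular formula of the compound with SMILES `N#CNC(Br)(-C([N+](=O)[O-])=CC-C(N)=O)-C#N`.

Heavy atoms from the SMILES: 1 Br, 7 C, 5 N, 3 O.
Implicit hydrogens by atom environment:
  5 × C: no H
  2 × N: no H
  2 × O: no H
  1 × Br: no H
  1 × C: 2 H
  1 × C: 1 H
  1 × N: 2 H
  1 × N: 1 H
  1 × N (charge +1): no H
  1 × O (charge -1): no H
  Total hydrogens = 6.
Molecular formula: C7H6BrN5O3

C7H6BrN5O3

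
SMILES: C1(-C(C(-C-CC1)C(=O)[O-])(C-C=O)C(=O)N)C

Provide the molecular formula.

C11H16NO4-

Heavy atoms from the SMILES: 11 C, 1 N, 4 O.
Implicit hydrogens by atom environment:
  4 × C: 2 H each → 8
  3 × C: 1 H each → 3
  3 × C: no H
  3 × O: no H
  1 × C: 3 H
  1 × N: 2 H
  1 × O (charge -1): no H
  Total hydrogens = 16.
Net charge -1.
Molecular formula: C11H16NO4-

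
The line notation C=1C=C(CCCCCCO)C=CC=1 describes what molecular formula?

Heavy atoms from the SMILES: 12 C, 1 O.
Implicit hydrogens by atom environment:
  6 × C: 2 H each → 12
  5 × C (aromatic): 1 H each → 5
  1 × C (aromatic): no H
  1 × O: 1 H
  Total hydrogens = 18.
Molecular formula: C12H18O

C12H18O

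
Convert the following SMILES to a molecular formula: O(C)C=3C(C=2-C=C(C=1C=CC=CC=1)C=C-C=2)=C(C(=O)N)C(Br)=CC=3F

Heavy atoms from the SMILES: 1 Br, 20 C, 1 F, 1 N, 2 O.
Implicit hydrogens by atom environment:
  10 × C (aromatic): 1 H each → 10
  8 × C (aromatic): no H
  2 × O: no H
  1 × Br: no H
  1 × C: 3 H
  1 × C: no H
  1 × F: no H
  1 × N: 2 H
  Total hydrogens = 15.
Molecular formula: C20H15BrFNO2

C20H15BrFNO2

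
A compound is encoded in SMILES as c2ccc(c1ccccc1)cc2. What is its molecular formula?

C12H10

Heavy atoms from the SMILES: 12 C.
Implicit hydrogens by atom environment:
  10 × C (aromatic): 1 H each → 10
  2 × C (aromatic): no H
  Total hydrogens = 10.
Molecular formula: C12H10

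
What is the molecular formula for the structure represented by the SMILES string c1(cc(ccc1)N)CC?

C8H11N

Heavy atoms from the SMILES: 8 C, 1 N.
Implicit hydrogens by atom environment:
  4 × C (aromatic): 1 H each → 4
  2 × C (aromatic): no H
  1 × C: 3 H
  1 × C: 2 H
  1 × N: 2 H
  Total hydrogens = 11.
Molecular formula: C8H11N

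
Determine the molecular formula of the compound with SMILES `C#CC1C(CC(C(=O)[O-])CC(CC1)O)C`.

Heavy atoms from the SMILES: 12 C, 3 O.
Implicit hydrogens by atom environment:
  5 × C: 1 H each → 5
  4 × C: 2 H each → 8
  2 × C: no H
  1 × C: 3 H
  1 × O: 1 H
  1 × O: no H
  1 × O (charge -1): no H
  Total hydrogens = 17.
Net charge -1.
Molecular formula: C12H17O3-

C12H17O3-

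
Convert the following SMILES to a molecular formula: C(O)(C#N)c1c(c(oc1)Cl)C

Heavy atoms from the SMILES: 7 C, 1 Cl, 1 N, 2 O.
Implicit hydrogens by atom environment:
  3 × C (aromatic): no H
  1 × C: 3 H
  1 × C (aromatic): 1 H
  1 × C: 1 H
  1 × C: no H
  1 × Cl: no H
  1 × N: no H
  1 × O: 1 H
  1 × O (aromatic): no H
  Total hydrogens = 6.
Molecular formula: C7H6ClNO2

C7H6ClNO2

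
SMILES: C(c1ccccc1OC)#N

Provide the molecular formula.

Heavy atoms from the SMILES: 8 C, 1 N, 1 O.
Implicit hydrogens by atom environment:
  4 × C (aromatic): 1 H each → 4
  2 × C (aromatic): no H
  1 × C: 3 H
  1 × C: no H
  1 × N: no H
  1 × O: no H
  Total hydrogens = 7.
Molecular formula: C8H7NO

C8H7NO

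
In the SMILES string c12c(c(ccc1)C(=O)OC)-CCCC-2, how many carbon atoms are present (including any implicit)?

The symbol for carbon appears 12 times in the SMILES. Lowercase c denotes aromatic carbon and counts toward C.

12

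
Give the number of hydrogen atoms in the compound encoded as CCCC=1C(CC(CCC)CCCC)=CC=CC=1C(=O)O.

30

Hydrogens are implicit in SMILES; fill each atom to its normal valence:
  8 × C: 2 H each → 16
  3 × C: 3 H each → 9
  3 × C (aromatic): 1 H each → 3
  3 × C (aromatic): no H
  1 × C: 1 H
  1 × C: no H
  1 × O: 1 H
  1 × O: no H
  Total hydrogens = 30.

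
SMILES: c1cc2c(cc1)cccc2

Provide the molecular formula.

C10H8

Heavy atoms from the SMILES: 10 C.
Implicit hydrogens by atom environment:
  8 × C (aromatic): 1 H each → 8
  2 × C (aromatic): no H
  Total hydrogens = 8.
Molecular formula: C10H8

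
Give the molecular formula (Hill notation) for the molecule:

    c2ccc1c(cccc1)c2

C10H8

Heavy atoms from the SMILES: 10 C.
Implicit hydrogens by atom environment:
  8 × C (aromatic): 1 H each → 8
  2 × C (aromatic): no H
  Total hydrogens = 8.
Molecular formula: C10H8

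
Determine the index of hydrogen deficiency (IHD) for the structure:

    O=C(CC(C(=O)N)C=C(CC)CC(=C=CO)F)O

Molecular formula from the SMILES: C12H16FNO4.
DoU = (2C + 2 + N − H − X)/2 = (2·12 + 2 + 1 − 16 − 1)/2 = 10/2 = 5.
(Structurally: 0 ring(s) + 5 π bond(s) = 5.)

5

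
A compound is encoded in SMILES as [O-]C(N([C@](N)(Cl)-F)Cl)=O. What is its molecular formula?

Heavy atoms from the SMILES: 2 C, 2 Cl, 1 F, 2 N, 2 O.
Implicit hydrogens by atom environment:
  2 × C: no H
  2 × Cl: no H
  1 × F: no H
  1 × N: 2 H
  1 × N: no H
  1 × O: no H
  1 × O (charge -1): no H
  Total hydrogens = 2.
Net charge -1.
Molecular formula: C2H2Cl2FN2O2-

C2H2Cl2FN2O2-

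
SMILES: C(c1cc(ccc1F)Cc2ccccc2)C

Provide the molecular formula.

Heavy atoms from the SMILES: 15 C, 1 F.
Implicit hydrogens by atom environment:
  8 × C (aromatic): 1 H each → 8
  4 × C (aromatic): no H
  2 × C: 2 H each → 4
  1 × C: 3 H
  1 × F: no H
  Total hydrogens = 15.
Molecular formula: C15H15F

C15H15F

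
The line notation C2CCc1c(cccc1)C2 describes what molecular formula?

C10H12

Heavy atoms from the SMILES: 10 C.
Implicit hydrogens by atom environment:
  4 × C: 2 H each → 8
  4 × C (aromatic): 1 H each → 4
  2 × C (aromatic): no H
  Total hydrogens = 12.
Molecular formula: C10H12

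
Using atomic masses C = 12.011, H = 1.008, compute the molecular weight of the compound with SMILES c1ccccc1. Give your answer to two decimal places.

Molecular formula: C6H6.
M = 6×12.011 + 6×1.008 = 78.11 g/mol.

78.11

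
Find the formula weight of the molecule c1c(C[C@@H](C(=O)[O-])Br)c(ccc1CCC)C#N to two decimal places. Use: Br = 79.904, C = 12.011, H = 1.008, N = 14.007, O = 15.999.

295.16

Molecular formula: C13H13BrNO2-.
M = 1×79.904 + 13×12.011 + 13×1.008 + 1×14.007 + 2×15.999 = 295.16 g/mol.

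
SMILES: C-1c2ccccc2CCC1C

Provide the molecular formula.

C11H14

Heavy atoms from the SMILES: 11 C.
Implicit hydrogens by atom environment:
  4 × C (aromatic): 1 H each → 4
  3 × C: 2 H each → 6
  2 × C (aromatic): no H
  1 × C: 3 H
  1 × C: 1 H
  Total hydrogens = 14.
Molecular formula: C11H14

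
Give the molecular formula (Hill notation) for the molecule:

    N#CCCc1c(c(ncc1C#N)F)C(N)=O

C10H7FN4O

Heavy atoms from the SMILES: 10 C, 1 F, 4 N, 1 O.
Implicit hydrogens by atom environment:
  4 × C (aromatic): no H
  3 × C: no H
  2 × C: 2 H each → 4
  2 × N: no H
  1 × C (aromatic): 1 H
  1 × F: no H
  1 × N: 2 H
  1 × N (aromatic): no H
  1 × O: no H
  Total hydrogens = 7.
Molecular formula: C10H7FN4O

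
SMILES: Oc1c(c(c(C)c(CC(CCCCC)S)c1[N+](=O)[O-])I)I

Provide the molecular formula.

C14H19I2NO3S

Heavy atoms from the SMILES: 14 C, 2 I, 1 N, 3 O, 1 S.
Implicit hydrogens by atom environment:
  6 × C (aromatic): no H
  5 × C: 2 H each → 10
  2 × C: 3 H each → 6
  2 × I: no H
  1 × C: 1 H
  1 × N (charge +1): no H
  1 × O: 1 H
  1 × O: no H
  1 × O (charge -1): no H
  1 × S: 1 H
  Total hydrogens = 19.
Molecular formula: C14H19I2NO3S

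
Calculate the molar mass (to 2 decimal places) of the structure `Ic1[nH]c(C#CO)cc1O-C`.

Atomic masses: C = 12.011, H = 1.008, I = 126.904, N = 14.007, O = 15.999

Molecular formula: C7H6INO2.
M = 7×12.011 + 6×1.008 + 1×126.904 + 1×14.007 + 2×15.999 = 263.03 g/mol.

263.03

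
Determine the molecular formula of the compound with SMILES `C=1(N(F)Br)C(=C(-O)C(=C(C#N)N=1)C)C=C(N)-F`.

Heavy atoms from the SMILES: 1 Br, 9 C, 2 F, 4 N, 1 O.
Implicit hydrogens by atom environment:
  5 × C (aromatic): no H
  2 × C: no H
  2 × F: no H
  2 × N: no H
  1 × Br: no H
  1 × C: 3 H
  1 × C: 1 H
  1 × N: 2 H
  1 × N (aromatic): no H
  1 × O: 1 H
  Total hydrogens = 7.
Molecular formula: C9H7BrF2N4O

C9H7BrF2N4O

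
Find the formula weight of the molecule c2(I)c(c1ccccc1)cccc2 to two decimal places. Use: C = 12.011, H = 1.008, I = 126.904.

280.11

Molecular formula: C12H9I.
M = 12×12.011 + 9×1.008 + 1×126.904 = 280.11 g/mol.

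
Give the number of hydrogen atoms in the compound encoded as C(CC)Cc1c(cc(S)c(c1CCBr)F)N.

17

Hydrogens are implicit in SMILES; fill each atom to its normal valence:
  5 × C: 2 H each → 10
  5 × C (aromatic): no H
  1 × Br: no H
  1 × C: 3 H
  1 × C (aromatic): 1 H
  1 × F: no H
  1 × N: 2 H
  1 × S: 1 H
  Total hydrogens = 17.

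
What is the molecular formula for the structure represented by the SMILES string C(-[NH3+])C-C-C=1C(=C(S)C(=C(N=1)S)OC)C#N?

Heavy atoms from the SMILES: 10 C, 3 N, 1 O, 2 S.
Implicit hydrogens by atom environment:
  5 × C (aromatic): no H
  3 × C: 2 H each → 6
  2 × S: 1 H each → 2
  1 × C: 3 H
  1 × C: no H
  1 × N (charge +1): 3 H
  1 × N (aromatic): no H
  1 × N: no H
  1 × O: no H
  Total hydrogens = 14.
Net charge +1.
Molecular formula: C10H14N3OS2+

C10H14N3OS2+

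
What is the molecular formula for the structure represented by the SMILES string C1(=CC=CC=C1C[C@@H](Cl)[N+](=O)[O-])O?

C8H8ClNO3

Heavy atoms from the SMILES: 8 C, 1 Cl, 1 N, 3 O.
Implicit hydrogens by atom environment:
  4 × C (aromatic): 1 H each → 4
  2 × C (aromatic): no H
  1 × C: 2 H
  1 × C: 1 H
  1 × Cl: no H
  1 × N (charge +1): no H
  1 × O: 1 H
  1 × O: no H
  1 × O (charge -1): no H
  Total hydrogens = 8.
Molecular formula: C8H8ClNO3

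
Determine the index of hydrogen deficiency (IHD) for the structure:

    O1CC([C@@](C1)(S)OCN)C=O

Molecular formula from the SMILES: C6H11NO3S.
DoU = (2C + 2 + N − H − X)/2 = (2·6 + 2 + 1 − 11 − 0)/2 = 4/2 = 2.
(Structurally: 1 ring(s) + 1 π bond(s) = 2.)

2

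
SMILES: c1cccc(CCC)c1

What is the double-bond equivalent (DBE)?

4

Molecular formula from the SMILES: C9H12.
DoU = (2C + 2 + N − H − X)/2 = (2·9 + 2 + 0 − 12 − 0)/2 = 8/2 = 4.
(Structurally: 1 ring(s) + 3 π bond(s) = 4.)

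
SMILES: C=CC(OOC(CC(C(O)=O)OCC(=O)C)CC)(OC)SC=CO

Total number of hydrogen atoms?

Hydrogens are implicit in SMILES; fill each atom to its normal valence:
  6 × O: no H
  5 × C: 1 H each → 5
  4 × C: 2 H each → 8
  3 × C: 3 H each → 9
  3 × C: no H
  2 × O: 1 H each → 2
  1 × S: no H
  Total hydrogens = 24.

24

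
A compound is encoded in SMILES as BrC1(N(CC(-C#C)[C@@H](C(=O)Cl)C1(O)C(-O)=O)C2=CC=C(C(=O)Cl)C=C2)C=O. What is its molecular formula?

Heavy atoms from the SMILES: 1 Br, 17 C, 2 Cl, 1 N, 6 O.
Implicit hydrogens by atom environment:
  6 × C: no H
  4 × C: 1 H each → 4
  4 × C (aromatic): 1 H each → 4
  4 × O: no H
  2 × C (aromatic): no H
  2 × Cl: no H
  2 × O: 1 H each → 2
  1 × Br: no H
  1 × C: 2 H
  1 × N: no H
  Total hydrogens = 12.
Molecular formula: C17H12BrCl2NO6

C17H12BrCl2NO6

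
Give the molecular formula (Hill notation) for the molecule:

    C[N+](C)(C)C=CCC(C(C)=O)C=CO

C11H20NO2+

Heavy atoms from the SMILES: 11 C, 1 N, 2 O.
Implicit hydrogens by atom environment:
  5 × C: 1 H each → 5
  4 × C: 3 H each → 12
  1 × C: 2 H
  1 × C: no H
  1 × N (charge +1): no H
  1 × O: 1 H
  1 × O: no H
  Total hydrogens = 20.
Net charge +1.
Molecular formula: C11H20NO2+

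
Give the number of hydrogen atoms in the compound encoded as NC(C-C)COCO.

13

Hydrogens are implicit in SMILES; fill each atom to its normal valence:
  3 × C: 2 H each → 6
  1 × C: 3 H
  1 × C: 1 H
  1 × N: 2 H
  1 × O: 1 H
  1 × O: no H
  Total hydrogens = 13.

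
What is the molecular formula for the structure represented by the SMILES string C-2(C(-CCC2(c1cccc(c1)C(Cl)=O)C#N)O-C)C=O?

Heavy atoms from the SMILES: 15 C, 1 Cl, 1 N, 3 O.
Implicit hydrogens by atom environment:
  4 × C (aromatic): 1 H each → 4
  3 × C: 1 H each → 3
  3 × C: no H
  3 × O: no H
  2 × C: 2 H each → 4
  2 × C (aromatic): no H
  1 × C: 3 H
  1 × Cl: no H
  1 × N: no H
  Total hydrogens = 14.
Molecular formula: C15H14ClNO3

C15H14ClNO3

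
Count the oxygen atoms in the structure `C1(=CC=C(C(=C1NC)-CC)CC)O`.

1

The symbol for oxygen appears 1 time in the SMILES.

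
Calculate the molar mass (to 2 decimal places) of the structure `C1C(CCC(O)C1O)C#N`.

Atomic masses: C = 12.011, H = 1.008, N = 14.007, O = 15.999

141.17

Molecular formula: C7H11NO2.
M = 7×12.011 + 11×1.008 + 1×14.007 + 2×15.999 = 141.17 g/mol.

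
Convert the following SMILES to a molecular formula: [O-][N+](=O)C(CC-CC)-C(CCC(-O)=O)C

Heavy atoms from the SMILES: 10 C, 1 N, 4 O.
Implicit hydrogens by atom environment:
  5 × C: 2 H each → 10
  2 × C: 3 H each → 6
  2 × C: 1 H each → 2
  2 × O: no H
  1 × C: no H
  1 × N (charge +1): no H
  1 × O: 1 H
  1 × O (charge -1): no H
  Total hydrogens = 19.
Molecular formula: C10H19NO4

C10H19NO4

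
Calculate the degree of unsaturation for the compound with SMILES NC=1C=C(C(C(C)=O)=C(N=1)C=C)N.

Molecular formula from the SMILES: C9H11N3O.
DoU = (2C + 2 + N − H − X)/2 = (2·9 + 2 + 3 − 11 − 0)/2 = 12/2 = 6.
(Structurally: 1 ring(s) + 5 π bond(s) = 6.)

6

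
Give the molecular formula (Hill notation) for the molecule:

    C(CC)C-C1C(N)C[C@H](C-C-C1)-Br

C11H22BrN

Heavy atoms from the SMILES: 1 Br, 11 C, 1 N.
Implicit hydrogens by atom environment:
  7 × C: 2 H each → 14
  3 × C: 1 H each → 3
  1 × Br: no H
  1 × C: 3 H
  1 × N: 2 H
  Total hydrogens = 22.
Molecular formula: C11H22BrN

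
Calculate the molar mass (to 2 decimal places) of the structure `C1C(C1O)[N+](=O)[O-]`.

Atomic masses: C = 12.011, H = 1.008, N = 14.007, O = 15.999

Molecular formula: C3H5NO3.
M = 3×12.011 + 5×1.008 + 1×14.007 + 3×15.999 = 103.08 g/mol.

103.08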